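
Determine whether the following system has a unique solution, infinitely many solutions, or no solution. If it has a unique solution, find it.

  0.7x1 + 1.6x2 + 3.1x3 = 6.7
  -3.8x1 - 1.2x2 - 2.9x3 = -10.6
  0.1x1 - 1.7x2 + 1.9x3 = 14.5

Row-reduce the augmented matrix:
R1 ← R1 / (7/10).
R2 ← R2 + 19/5·R1.
R3 ← R3 − 1/10·R1.
R2 ← R2 / (262/35).
R1 ← R1 − 16/7·R2.
R3 ← R3 + 27/14·R2.
R3 ← R3 / (26439/5240).
R1 ← R1 − 23/131·R3.
R2 ← R2 − 975/524·R3.
Reading off the reduced rows gives x1 = 1, x2 = -4, x3 = 4.

x1 = 1, x2 = -4, x3 = 4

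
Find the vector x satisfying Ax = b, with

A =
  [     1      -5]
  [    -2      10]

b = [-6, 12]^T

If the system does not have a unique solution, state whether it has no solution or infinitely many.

Row-reduce:
R2 ← R2 + 2·R1.
Rank is 1 with 2 unknowns, leaving x_2 free.

infinitely many solutions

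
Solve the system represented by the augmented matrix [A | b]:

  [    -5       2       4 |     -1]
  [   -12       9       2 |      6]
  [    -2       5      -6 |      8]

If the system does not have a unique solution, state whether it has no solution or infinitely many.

infinitely many solutions

Row-reduce:
R1 ← R1 / (-5).
R2 ← R2 + 12·R1.
R3 ← R3 + 2·R1.
R2 ← R2 / (21/5).
R1 ← R1 + 2/5·R2.
R3 ← R3 − 21/5·R2.
Rank is 2 with 3 unknowns, leaving x_3 free.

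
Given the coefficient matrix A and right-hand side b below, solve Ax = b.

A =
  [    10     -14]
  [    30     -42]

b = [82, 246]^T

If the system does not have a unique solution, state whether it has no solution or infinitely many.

Row-reduce:
R1 ← R1 / (10).
R2 ← R2 − 30·R1.
Rank is 1 with 2 unknowns, leaving x_2 free.

infinitely many solutions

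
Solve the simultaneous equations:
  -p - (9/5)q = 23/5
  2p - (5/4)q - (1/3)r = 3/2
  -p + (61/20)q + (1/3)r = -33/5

no solution

Row-reduce:
R1 ← R1 / (-1).
R2 ← R2 − 2·R1.
R3 ← R3 + 1·R1.
R2 ← R2 / (-97/20).
R1 ← R1 − 9/5·R2.
R3 ← R3 − 97/20·R2.
Row 3 reduces to 0 = -1/2, a contradiction. The system is inconsistent.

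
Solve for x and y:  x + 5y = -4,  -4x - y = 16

Row-reduce the augmented matrix:
R2 ← R2 + 4·R1.
R2 ← R2 / (19).
R1 ← R1 − 5·R2.
Reading off the reduced rows gives x = -4, y = 0.

x = -4, y = 0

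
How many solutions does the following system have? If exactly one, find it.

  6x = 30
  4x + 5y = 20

x = 5, y = 0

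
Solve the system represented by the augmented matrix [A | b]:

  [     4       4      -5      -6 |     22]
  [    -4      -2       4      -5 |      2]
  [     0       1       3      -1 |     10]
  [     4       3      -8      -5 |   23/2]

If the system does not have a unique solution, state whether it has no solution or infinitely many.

no solution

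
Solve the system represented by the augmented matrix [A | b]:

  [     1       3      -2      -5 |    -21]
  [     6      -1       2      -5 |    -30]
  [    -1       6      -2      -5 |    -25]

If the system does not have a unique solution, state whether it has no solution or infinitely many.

Row-reduce:
R2 ← R2 − 6·R1.
R3 ← R3 + 1·R1.
R2 ← R2 / (-19).
R1 ← R1 − 3·R2.
R3 ← R3 − 9·R2.
R3 ← R3 / (50/19).
R1 ← R1 − 4/19·R3.
R2 ← R2 + 14/19·R3.
Rank is 3 with 4 unknowns, leaving x_4 free.

infinitely many solutions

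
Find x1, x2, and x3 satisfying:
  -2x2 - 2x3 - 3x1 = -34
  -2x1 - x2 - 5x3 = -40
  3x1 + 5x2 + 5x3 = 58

x1 = 6, x2 = 3, x3 = 5

Row-reduce the augmented matrix:
R1 ← R1 / (-3).
R2 ← R2 + 2·R1.
R3 ← R3 − 3·R1.
R2 ← R2 / (1/3).
R1 ← R1 − 2/3·R2.
R3 ← R3 − 3·R2.
R3 ← R3 / (36).
R1 ← R1 − 8·R3.
R2 ← R2 + 11·R3.
Reading off the reduced rows gives x1 = 6, x2 = 3, x3 = 5.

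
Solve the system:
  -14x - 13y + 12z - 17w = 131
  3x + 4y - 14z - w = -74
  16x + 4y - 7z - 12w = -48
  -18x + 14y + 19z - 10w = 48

x = -1, y = -4, z = 4, w = -1

Row-reduce the augmented matrix:
R1 ← R1 / (-14).
R2 ← R2 − 3·R1.
R3 ← R3 − 16·R1.
R4 ← R4 + 18·R1.
R2 ← R2 / (17/14).
R1 ← R1 − 13/14·R2.
R3 ← R3 + 76/7·R2.
R4 ← R4 − 215/7·R2.
R3 ← R3 / (-1623/17).
R1 ← R1 − 134/17·R3.
R2 ← R2 + 160/17·R3.
R4 ← R4 − 4975/17·R3.
R4 ← R4 / (-153038/1623).
R1 ← R1 + 2041/1623·R4.
R2 ← R2 − 5465/1623·R4.
R3 ← R3 − 1240/1623·R4.
Reading off the reduced rows gives x = -1, y = -4, z = 4, w = -1.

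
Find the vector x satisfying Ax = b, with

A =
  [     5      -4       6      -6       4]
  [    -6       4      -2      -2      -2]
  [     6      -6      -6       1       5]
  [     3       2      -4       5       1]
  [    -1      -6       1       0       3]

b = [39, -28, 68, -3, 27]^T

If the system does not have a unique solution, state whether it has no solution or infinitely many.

x_1 = 3, x_2 = -5, x_3 = -3, x_4 = -3, x_5 = 1

Row-reduce the augmented matrix:
R1 ← R1 / (5).
R2 ← R2 + 6·R1.
R3 ← R3 − 6·R1.
R4 ← R4 − 3·R1.
R5 ← R5 + 1·R1.
R2 ← R2 / (-4/5).
R1 ← R1 + 4/5·R2.
R3 ← R3 + 6/5·R2.
R4 ← R4 − 22/5·R2.
R5 ← R5 + 34/5·R2.
R3 ← R3 / (-21).
R1 ← R1 + 4·R3.
R2 ← R2 + 13/2·R3.
R4 ← R4 − 21·R3.
R5 ← R5 + 42·R3.
R4 ← R4 / (-20).
R1 ← R1 − 80/21·R4.
R2 ← R2 − 197/42·R4.
R3 ← R3 + 22/21·R4.
R5 ← R5 − 33·R4.
R5 ← R5 / (9/2).
R1 ← R1 − 2/3·R5.
R2 ← R2 − 1/12·R5.
R3 ← R3 + 1/3·R5.
R4 ← R4 + 1/2·R5.
Reading off the reduced rows gives x_1 = 3, x_2 = -5, x_3 = -3, x_4 = -3, x_5 = 1.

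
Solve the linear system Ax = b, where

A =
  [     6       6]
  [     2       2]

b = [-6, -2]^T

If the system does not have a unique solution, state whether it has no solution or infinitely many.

infinitely many solutions

Row-reduce:
R1 ← R1 / (6).
R2 ← R2 − 2·R1.
Rank is 1 with 2 unknowns, leaving x_2 free.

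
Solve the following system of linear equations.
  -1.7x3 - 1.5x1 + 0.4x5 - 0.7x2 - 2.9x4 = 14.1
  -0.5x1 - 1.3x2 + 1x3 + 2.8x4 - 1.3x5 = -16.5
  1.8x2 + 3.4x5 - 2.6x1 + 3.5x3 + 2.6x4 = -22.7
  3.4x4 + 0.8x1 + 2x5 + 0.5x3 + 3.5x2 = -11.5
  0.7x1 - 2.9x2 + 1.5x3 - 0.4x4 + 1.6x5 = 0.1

Row-reduce the augmented matrix:
R1 ← R1 / (-3/2).
R2 ← R2 + 1/2·R1.
R3 ← R3 + 13/5·R1.
R4 ← R4 − 4/5·R1.
R5 ← R5 − 7/10·R1.
R2 ← R2 / (-16/15).
R1 ← R1 − 7/15·R2.
R3 ← R3 − 226/75·R2.
R4 ← R4 − 469/150·R2.
R5 ← R5 + 242/75·R2.
R3 ← R3 / (4349/400).
R1 ← R1 − 291/160·R3.
R2 ← R2 + 47/32·R3.
R4 ← R4 − 6697/1600·R3.
R5 ← R5 + 1613/400·R3.
R4 ← R4 / (1019731/173960).
R1 ← R1 − 9141/17396·R4.
R2 ← R2 + 18501/17396·R4.
R3 ← R3 − 7307/4349·R4.
R5 ← R5 + 27713/4349·R4.
R5 ← R5 / (41045957/10197310).
R1 ← R1 + 547889/1019731·R5.
R2 ← R2 − 913124/1019731·R5.
R3 ← R3 − 304118/1019731·R5.
R4 ← R4 + 255947/1019731·R5.
Reading off the reduced rows gives x1 = 2, x2 = 0, x3 = -3, x4 = -4, x5 = 1.

x1 = 2, x2 = 0, x3 = -3, x4 = -4, x5 = 1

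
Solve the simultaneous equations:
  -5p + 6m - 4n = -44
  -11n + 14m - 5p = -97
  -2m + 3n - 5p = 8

no solution

Row-reduce:
R1 ← R1 / (6).
R2 ← R2 − 14·R1.
R3 ← R3 + 2·R1.
R2 ← R2 / (-5/3).
R1 ← R1 + 2/3·R2.
R3 ← R3 − 5/3·R2.
Row 3 reduces to 0 = -1, a contradiction. The system is inconsistent.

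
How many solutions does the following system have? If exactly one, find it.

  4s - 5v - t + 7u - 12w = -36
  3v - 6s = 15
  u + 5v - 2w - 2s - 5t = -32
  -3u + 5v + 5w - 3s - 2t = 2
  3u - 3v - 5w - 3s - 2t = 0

Row-reduce:
R1 ← R1 / (7).
R3 ← R3 − 1·R1.
R4 ← R4 + 3·R1.
R5 ← R5 − 3·R1.
R2 ← R2 / (3).
R1 ← R1 + 5/7·R2.
R3 ← R3 − 40/7·R2.
R4 ← R4 − 20/7·R2.
R5 ← R5 + 6/7·R2.
R3 ← R3 / (-2/7).
R1 ← R1 + 12/7·R3.
R4 ← R4 + 1/7·R3.
R5 ← R5 − 1/7·R3.
Swap R4 and R5.
R4 ← R4 / (-2).
R1 ← R1 + 54·R4.
R2 ← R2 + 2·R4.
R3 ← R3 + 31·R4.
Rank is 4 with 5 unknowns, leaving t free.

infinitely many solutions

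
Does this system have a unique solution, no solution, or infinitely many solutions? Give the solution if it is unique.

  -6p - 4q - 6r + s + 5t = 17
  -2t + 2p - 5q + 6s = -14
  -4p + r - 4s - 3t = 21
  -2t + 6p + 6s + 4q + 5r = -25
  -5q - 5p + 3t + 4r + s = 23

p = -4, q = 0, r = 1, s = -1, t = 0

Row-reduce the augmented matrix:
R1 ← R1 / (-6).
R2 ← R2 − 2·R1.
R3 ← R3 + 4·R1.
R4 ← R4 − 6·R1.
R5 ← R5 + 5·R1.
R2 ← R2 / (-19/3).
R1 ← R1 − 2/3·R2.
R3 ← R3 − 8/3·R2.
R5 ← R5 + 5/3·R2.
R3 ← R3 / (79/19).
R1 ← R1 − 15/19·R3.
R2 ← R2 − 6/19·R3.
R4 ← R4 + 1·R3.
R5 ← R5 − 181/19·R3.
R4 ← R4 / (515/79).
R1 ← R1 − 139/158·R4.
R2 ← R2 + 67/79·R4.
R3 ← R3 + 38/79·R4.
R5 ← R5 − 487/158·R4.
R5 ← R5 / (13463/1030).
R1 ← R1 − 171/1030·R5.
R2 ← R2 − 377/515·R5.
R3 ← R3 + 747/515·R5.
R4 ← R4 − 114/515·R5.
Reading off the reduced rows gives p = -4, q = 0, r = 1, s = -1, t = 0.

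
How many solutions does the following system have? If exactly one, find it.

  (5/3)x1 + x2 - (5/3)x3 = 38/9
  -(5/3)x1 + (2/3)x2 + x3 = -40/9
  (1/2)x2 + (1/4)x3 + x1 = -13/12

x1 = 1/3, x2 = -4/3, x3 = -3

Row-reduce the augmented matrix:
R1 ← R1 / (5/3).
R2 ← R2 + 5/3·R1.
R3 ← R3 − 1·R1.
R2 ← R2 / (5/3).
R1 ← R1 − 3/5·R2.
R3 ← R3 + 1/10·R2.
R3 ← R3 / (121/100).
R1 ← R1 + 19/25·R3.
R2 ← R2 + 2/5·R3.
Reading off the reduced rows gives x1 = 1/3, x2 = -4/3, x3 = -3.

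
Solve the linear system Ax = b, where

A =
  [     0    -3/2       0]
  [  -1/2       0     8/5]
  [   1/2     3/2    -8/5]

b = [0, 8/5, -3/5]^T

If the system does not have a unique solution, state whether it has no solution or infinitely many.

Row-reduce:
Swap R1 and R2.
R1 ← R1 / (-1/2).
R3 ← R3 − 1/2·R1.
R2 ← R2 / (-3/2).
R3 ← R3 − 3/2·R2.
Row 3 reduces to 0 = 1, a contradiction. The system is inconsistent.

no solution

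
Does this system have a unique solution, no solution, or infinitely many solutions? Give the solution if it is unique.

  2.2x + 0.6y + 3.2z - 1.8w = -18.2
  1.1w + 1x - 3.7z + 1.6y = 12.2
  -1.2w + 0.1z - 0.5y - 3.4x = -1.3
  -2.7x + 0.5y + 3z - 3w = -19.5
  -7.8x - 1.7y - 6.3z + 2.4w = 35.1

x = 0, y = -3, z = -4, w = 2

Row-reduce the augmented matrix:
R1 ← R1 / (11/5).
R2 ← R2 − 1·R1.
R3 ← R3 + 17/5·R1.
R4 ← R4 + 27/10·R1.
R5 ← R5 + 39/5·R1.
R2 ← R2 / (73/55).
R1 ← R1 − 3/11·R2.
R3 ← R3 − 47/110·R2.
R4 ← R4 − 68/55·R2.
R5 ← R5 − 47/110·R2.
R3 ← R3 / (9789/1460).
R1 ← R1 − 367/146·R3.
R2 ← R2 + 567/146·R3.
R4 ← R4 − 4281/365·R3.
R5 ← R5 − 9789/1460·R3.
R4 ← R4 / (34253/32630).
R1 ← R1 − 5012/9789·R4.
R2 ← R2 + 3977/3263·R4.
R3 ← R3 + 6715/9789·R4.
R5 reduces to 0 = 0, so the extra equation is consistent.
Reading off the reduced rows gives x = 0, y = -3, z = -4, w = 2.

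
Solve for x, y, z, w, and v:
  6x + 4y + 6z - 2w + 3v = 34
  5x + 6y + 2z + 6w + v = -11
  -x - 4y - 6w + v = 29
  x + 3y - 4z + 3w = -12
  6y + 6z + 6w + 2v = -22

Row-reduce the augmented matrix:
R1 ← R1 / (6).
R2 ← R2 − 5·R1.
R3 ← R3 + 1·R1.
R4 ← R4 − 1·R1.
R2 ← R2 / (8/3).
R1 ← R1 − 2/3·R2.
R3 ← R3 + 10/3·R2.
R4 ← R4 − 7/3·R2.
R5 ← R5 − 6·R2.
R3 ← R3 / (-11/4).
R1 ← R1 − 7/4·R3.
R2 ← R2 + 9/8·R3.
R4 ← R4 + 19/8·R3.
R5 ← R5 − 51/4·R3.
R4 ← R4 / (-68/11).
R1 ← R1 + 2/11·R4.
R2 ← R2 − 17/11·R4.
R3 ← R3 + 13/11·R4.
R5 ← R5 − 42/11·R4.
R5 ← R5 / (295/68).
R1 ← R1 − 41/68·R5.
R2 ← R2 + 1/8·R5.
R3 ← R3 + 11/136·R5.
R4 ← R4 + 25/136·R5.
Reading off the reduced rows gives x = 3, y = -1, z = 0, w = -4, v = 4.

x = 3, y = -1, z = 0, w = -4, v = 4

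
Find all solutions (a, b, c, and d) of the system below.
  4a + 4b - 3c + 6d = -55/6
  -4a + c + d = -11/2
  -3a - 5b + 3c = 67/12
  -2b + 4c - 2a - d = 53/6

Row-reduce the augmented matrix:
R1 ← R1 / (4).
R2 ← R2 + 4·R1.
R3 ← R3 + 3·R1.
R4 ← R4 + 2·R1.
R2 ← R2 / (4).
R1 ← R1 − 1·R2.
R3 ← R3 + 2·R2.
R3 ← R3 / (-1/4).
R1 ← R1 + 1/4·R3.
R2 ← R2 + 1/2·R3.
R4 ← R4 − 5/2·R3.
R4 ← R4 / (82).
R1 ← R1 + 33/4·R4.
R2 ← R2 + 57/4·R4.
R3 ← R3 + 32·R4.
Reading off the reduced rows gives a = 7/4, b = -2/3, c = 5/2, d = -1.

a = 7/4, b = -2/3, c = 5/2, d = -1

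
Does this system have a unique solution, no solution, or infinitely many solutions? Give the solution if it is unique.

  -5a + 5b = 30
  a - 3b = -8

a = -5, b = 1

Row-reduce the augmented matrix:
R1 ← R1 / (-5).
R2 ← R2 − 1·R1.
R2 ← R2 / (-2).
R1 ← R1 + 1·R2.
Reading off the reduced rows gives a = -5, b = 1.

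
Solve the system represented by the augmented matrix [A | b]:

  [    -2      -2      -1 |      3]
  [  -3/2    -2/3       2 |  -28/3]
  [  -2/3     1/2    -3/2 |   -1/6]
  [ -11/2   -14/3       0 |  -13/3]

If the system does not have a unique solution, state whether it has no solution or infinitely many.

no solution

Row-reduce:
R1 ← R1 / (-2).
R2 ← R2 + 3/2·R1.
R3 ← R3 + 2/3·R1.
R4 ← R4 + 11/2·R1.
R2 ← R2 / (5/6).
R1 ← R1 − 1·R2.
R3 ← R3 − 7/6·R2.
R4 ← R4 − 5/6·R2.
R3 ← R3 / (-301/60).
R1 ← R1 + 14/5·R3.
R2 ← R2 − 33/10·R3.
Row 4 reduces to 0 = -1, a contradiction. The system is inconsistent.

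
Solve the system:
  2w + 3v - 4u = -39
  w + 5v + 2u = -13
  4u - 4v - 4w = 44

Row-reduce the augmented matrix:
R1 ← R1 / (-4).
R2 ← R2 − 2·R1.
R3 ← R3 − 4·R1.
R2 ← R2 / (13/2).
R1 ← R1 + 3/4·R2.
R3 ← R3 + 1·R2.
R3 ← R3 / (-22/13).
R1 ← R1 + 7/26·R3.
R2 ← R2 − 4/13·R3.
Reading off the reduced rows gives u = 6, v = -5, w = 0.

u = 6, v = -5, w = 0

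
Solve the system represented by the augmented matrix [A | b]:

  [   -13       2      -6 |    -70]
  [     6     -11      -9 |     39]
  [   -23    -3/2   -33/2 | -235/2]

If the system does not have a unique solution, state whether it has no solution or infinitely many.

no solution

Row-reduce:
R1 ← R1 / (-13).
R2 ← R2 − 6·R1.
R3 ← R3 + 23·R1.
R2 ← R2 / (-131/13).
R1 ← R1 + 2/13·R2.
R3 ← R3 + 131/26·R2.
Row 3 reduces to 0 = 3, a contradiction. The system is inconsistent.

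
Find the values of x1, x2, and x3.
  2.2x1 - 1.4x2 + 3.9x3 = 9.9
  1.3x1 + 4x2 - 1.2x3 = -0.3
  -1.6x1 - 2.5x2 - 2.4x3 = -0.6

Row-reduce the augmented matrix:
R1 ← R1 / (11/5).
R2 ← R2 − 13/10·R1.
R3 ← R3 + 8/5·R1.
R2 ← R2 / (531/110).
R1 ← R1 + 7/11·R2.
R3 ← R3 + 387/110·R2.
R3 ← R3 / (-2499/1180).
R1 ← R1 − 232/177·R3.
R2 ← R2 + 257/354·R3.
Reading off the reduced rows gives x1 = 5, x2 = -2, x3 = -1.

x1 = 5, x2 = -2, x3 = -1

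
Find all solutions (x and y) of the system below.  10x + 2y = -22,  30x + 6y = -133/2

no solution

Row-reduce:
R1 ← R1 / (10).
R2 ← R2 − 30·R1.
Row 2 reduces to 0 = -1/2, a contradiction. The system is inconsistent.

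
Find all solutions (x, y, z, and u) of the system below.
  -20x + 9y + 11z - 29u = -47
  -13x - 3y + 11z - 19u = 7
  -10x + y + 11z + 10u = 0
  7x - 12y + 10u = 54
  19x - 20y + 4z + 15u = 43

Row-reduce the augmented matrix:
R1 ← R1 / (-20).
R2 ← R2 + 13·R1.
R3 ← R3 + 10·R1.
R4 ← R4 − 7·R1.
R5 ← R5 − 19·R1.
R2 ← R2 / (-177/20).
R1 ← R1 + 9/20·R2.
R3 ← R3 + 7/2·R2.
R4 ← R4 + 177/20·R2.
R5 ← R5 + 229/20·R2.
R3 ← R3 / (704/177).
R1 ← R1 + 44/59·R3.
R2 ← R2 + 77/177·R3.
R5 ← R5 − 1676/177·R3.
Swap R4 and R5.
R4 ← R4 / (-12465/176).
R1 ← R1 − 97/16·R4.
R2 ← R2 − 173/64·R4.
R3 ← R3 − 4347/704·R4.
R5 reduces to 0 = 0, so the extra equation is consistent.
Reading off the reduced rows gives x = -4, y = -6, z = -4, u = 1.

x = -4, y = -6, z = -4, u = 1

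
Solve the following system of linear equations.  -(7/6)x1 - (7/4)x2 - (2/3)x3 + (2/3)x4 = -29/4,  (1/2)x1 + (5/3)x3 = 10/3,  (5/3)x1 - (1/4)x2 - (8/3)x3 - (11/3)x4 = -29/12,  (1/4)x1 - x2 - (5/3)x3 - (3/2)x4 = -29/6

Row-reduce:
R1 ← R1 / (-7/6).
R2 ← R2 − 1/2·R1.
R3 ← R3 − 5/3·R1.
R4 ← R4 − 1/4·R1.
R2 ← R2 / (-3/4).
R1 ← R1 − 3/2·R2.
R3 ← R3 + 11/4·R2.
R4 ← R4 + 11/8·R2.
R3 ← R3 / (-547/63).
R1 ← R1 − 10/3·R3.
R2 ← R2 + 116/63·R3.
R4 ← R4 + 547/126·R3.
Rank is 3 with 4 unknowns, leaving x4 free.

infinitely many solutions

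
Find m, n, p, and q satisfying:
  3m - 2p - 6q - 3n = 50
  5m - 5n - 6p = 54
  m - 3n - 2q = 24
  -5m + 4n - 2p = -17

Row-reduce the augmented matrix:
R1 ← R1 / (3).
R2 ← R2 − 5·R1.
R3 ← R3 − 1·R1.
R4 ← R4 + 5·R1.
Swap R2 and R3.
R2 ← R2 / (-2).
R1 ← R1 + 1·R2.
R4 ← R4 + 1·R2.
R3 ← R3 / (-8/3).
R1 ← R1 + 1·R3.
R2 ← R2 + 1/3·R3.
R4 ← R4 + 17/3·R3.
R4 ← R4 / (-125/4).
R1 ← R1 + 23/4·R4.
R2 ← R2 + 5/4·R4.
R3 ← R3 + 15/4·R4.
Reading off the reduced rows gives m = 1, n = -5, p = -4, q = -4.

m = 1, n = -5, p = -4, q = -4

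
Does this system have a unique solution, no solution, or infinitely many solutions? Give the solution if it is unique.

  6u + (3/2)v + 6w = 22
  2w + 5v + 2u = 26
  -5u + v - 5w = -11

no solution

Row-reduce:
R1 ← R1 / (6).
R2 ← R2 − 2·R1.
R3 ← R3 + 5·R1.
R2 ← R2 / (9/2).
R1 ← R1 − 1/4·R2.
R3 ← R3 − 9/4·R2.
Row 3 reduces to 0 = -2, a contradiction. The system is inconsistent.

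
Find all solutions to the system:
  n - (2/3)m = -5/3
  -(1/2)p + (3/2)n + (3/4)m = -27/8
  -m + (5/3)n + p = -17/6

Row-reduce the augmented matrix:
R1 ← R1 / (-2/3).
R2 ← R2 − 3/4·R1.
R3 ← R3 + 1·R1.
R2 ← R2 / (21/8).
R1 ← R1 + 3/2·R2.
R3 ← R3 − 1/6·R2.
R3 ← R3 / (65/63).
R1 ← R1 + 2/7·R3.
R2 ← R2 + 4/21·R3.
Reading off the reduced rows gives m = -1/2, n = -2, p = 0.

m = -1/2, n = -2, p = 0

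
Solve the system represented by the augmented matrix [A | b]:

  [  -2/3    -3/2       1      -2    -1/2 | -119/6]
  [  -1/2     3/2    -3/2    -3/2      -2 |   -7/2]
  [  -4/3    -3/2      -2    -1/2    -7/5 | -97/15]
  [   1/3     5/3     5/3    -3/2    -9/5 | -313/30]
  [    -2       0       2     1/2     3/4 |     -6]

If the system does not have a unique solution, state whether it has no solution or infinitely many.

Row-reduce the augmented matrix:
R1 ← R1 / (-2/3).
R2 ← R2 + 1/2·R1.
R3 ← R3 + 4/3·R1.
R4 ← R4 − 1/3·R1.
R5 ← R5 + 2·R1.
R2 ← R2 / (21/8).
R1 ← R1 − 9/4·R2.
R3 ← R3 − 3/2·R2.
R4 ← R4 − 11/12·R2.
R5 ← R5 − 9/2·R2.
R3 ← R3 / (-19/7).
R1 ← R1 − 3/7·R3.
R2 ← R2 + 6/7·R3.
R4 ← R4 − 62/21·R3.
R5 ← R5 − 20/7·R3.
R4 ← R4 / (149/114).
R1 ← R1 − 135/38·R4.
R2 ← R2 + 21/19·R4.
R3 ← R3 + 49/38·R4.
R5 ← R5 − 387/38·R4.
R5 ← R5 / (37739/2980).
R1 ← R1 − 6993/1490·R5.
R2 ← R2 + 3472/2235·R5.
R3 ← R3 + 4873/4470·R5.
R4 ← R4 + 1552/2235·R5.
Reading off the reduced rows gives x_1 = 2, x_2 = 3, x_3 = -3, x_4 = 5, x_5 = 2.

x_1 = 2, x_2 = 3, x_3 = -3, x_4 = 5, x_5 = 2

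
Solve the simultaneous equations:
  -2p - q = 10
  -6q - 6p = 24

p = -6, q = 2

Row-reduce the augmented matrix:
R1 ← R1 / (-2).
R2 ← R2 + 6·R1.
R2 ← R2 / (-3).
R1 ← R1 − 1/2·R2.
Reading off the reduced rows gives p = -6, q = 2.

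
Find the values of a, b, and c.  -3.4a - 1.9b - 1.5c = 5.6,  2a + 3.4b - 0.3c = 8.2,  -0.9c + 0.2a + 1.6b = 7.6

Row-reduce the augmented matrix:
R1 ← R1 / (-17/5).
R2 ← R2 − 2·R1.
R3 ← R3 − 1/5·R1.
R2 ← R2 / (194/85).
R1 ← R1 − 19/34·R2.
R3 ← R3 − 253/170·R2.
R3 ← R3 / (-843/3880).
R1 ← R1 − 567/776·R3.
R2 ← R2 + 201/388·R3.
Reading off the reduced rows gives a = -3, b = 4, c = -2.

a = -3, b = 4, c = -2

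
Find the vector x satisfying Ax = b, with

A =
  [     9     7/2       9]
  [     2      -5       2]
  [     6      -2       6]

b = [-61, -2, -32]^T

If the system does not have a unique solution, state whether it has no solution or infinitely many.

infinitely many solutions

Row-reduce:
R1 ← R1 / (9).
R2 ← R2 − 2·R1.
R3 ← R3 − 6·R1.
R2 ← R2 / (-52/9).
R1 ← R1 − 7/18·R2.
R3 ← R3 + 13/3·R2.
Rank is 2 with 3 unknowns, leaving x_3 free.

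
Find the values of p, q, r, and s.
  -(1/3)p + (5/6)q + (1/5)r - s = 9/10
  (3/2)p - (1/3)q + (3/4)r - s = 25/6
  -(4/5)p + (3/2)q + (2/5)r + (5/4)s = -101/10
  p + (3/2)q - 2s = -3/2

p = -2, q = -5, r = 2, s = -4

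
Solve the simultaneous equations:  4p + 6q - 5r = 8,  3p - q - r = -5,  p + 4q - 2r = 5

Row-reduce the augmented matrix:
R1 ← R1 / (4).
R2 ← R2 − 3·R1.
R3 ← R3 − 1·R1.
R2 ← R2 / (-11/2).
R1 ← R1 − 3/2·R2.
R3 ← R3 − 5/2·R2.
R3 ← R3 / (1/2).
R1 ← R1 + 1/2·R3.
R2 ← R2 + 1/2·R3.
Reading off the reduced rows gives p = -3, q = 0, r = -4.

p = -3, q = 0, r = -4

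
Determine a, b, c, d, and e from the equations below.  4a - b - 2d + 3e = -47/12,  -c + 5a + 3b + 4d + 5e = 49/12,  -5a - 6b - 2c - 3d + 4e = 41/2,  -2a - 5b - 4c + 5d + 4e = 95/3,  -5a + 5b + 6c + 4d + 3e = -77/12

a = -3/2, b = -1, c = -3, d = 4/3, e = 5/4

Row-reduce the augmented matrix:
R1 ← R1 / (4).
R2 ← R2 − 5·R1.
R3 ← R3 + 5·R1.
R4 ← R4 + 2·R1.
R5 ← R5 + 5·R1.
R2 ← R2 / (17/4).
R1 ← R1 + 1/4·R2.
R3 ← R3 + 29/4·R2.
R4 ← R4 + 11/2·R2.
R5 ← R5 − 15/4·R2.
R3 ← R3 / (-63/17).
R1 ← R1 + 1/17·R3.
R2 ← R2 + 4/17·R3.
R4 ← R4 + 90/17·R3.
R5 ← R5 − 117/17·R3.
R4 ← R4 / (31/7).
R1 ← R1 + 13/63·R4.
R2 ← R2 − 74/63·R4.
R3 ← R3 + 95/63·R4.
R5 ← R5 − 43/7·R4.
R5 ← R5 / (1045/31).
R1 ← R1 − 95/279·R5.
R2 ← R2 − 425/279·R5.
R3 ← R3 + 1409/279·R5.
R4 ← R4 + 49/31·R5.
Reading off the reduced rows gives a = -3/2, b = -1, c = -3, d = 4/3, e = 5/4.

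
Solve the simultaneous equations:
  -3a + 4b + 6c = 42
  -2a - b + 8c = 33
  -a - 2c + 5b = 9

infinitely many solutions

Row-reduce:
R1 ← R1 / (-3).
R2 ← R2 + 2·R1.
R3 ← R3 + 1·R1.
R2 ← R2 / (-11/3).
R1 ← R1 + 4/3·R2.
R3 ← R3 − 11/3·R2.
Rank is 2 with 3 unknowns, leaving c free.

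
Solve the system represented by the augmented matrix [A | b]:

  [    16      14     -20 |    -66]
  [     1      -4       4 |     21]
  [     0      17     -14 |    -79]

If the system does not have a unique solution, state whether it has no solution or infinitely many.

x_1 = 1, x_2 = -3, x_3 = 2

Row-reduce the augmented matrix:
R1 ← R1 / (16).
R2 ← R2 − 1·R1.
R2 ← R2 / (-39/8).
R1 ← R1 − 7/8·R2.
R3 ← R3 − 17·R2.
R3 ← R3 / (56/13).
R1 ← R1 + 4/13·R3.
R2 ← R2 + 14/13·R3.
Reading off the reduced rows gives x_1 = 1, x_2 = -3, x_3 = 2.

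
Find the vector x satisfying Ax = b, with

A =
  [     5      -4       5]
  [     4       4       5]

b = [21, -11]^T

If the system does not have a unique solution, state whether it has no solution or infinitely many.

infinitely many solutions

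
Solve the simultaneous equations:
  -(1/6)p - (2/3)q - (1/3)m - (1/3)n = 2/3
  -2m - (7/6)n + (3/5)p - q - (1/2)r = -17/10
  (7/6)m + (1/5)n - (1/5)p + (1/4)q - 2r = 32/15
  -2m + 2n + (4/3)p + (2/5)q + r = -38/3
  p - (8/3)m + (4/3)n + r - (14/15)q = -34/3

infinitely many solutions

Row-reduce:
R1 ← R1 / (-1/3).
R2 ← R2 + 2·R1.
R3 ← R3 − 7/6·R1.
R4 ← R4 + 2·R1.
R5 ← R5 + 8/3·R1.
R2 ← R2 / (5/6).
R1 ← R1 − 1·R2.
R3 ← R3 + 29/30·R2.
R4 ← R4 − 4·R2.
R5 ← R5 − 4·R2.
R3 ← R3 / (1609/1500).
R1 ← R1 + 71/50·R3.
R2 ← R2 − 48/25·R3.
R4 ← R4 + 401/75·R3.
R5 ← R5 + 401/75·R3.
R4 ← R4 / (-73331/24135).
R1 ← R1 − 801/3218·R4.
R2 ← R2 − 1770/1609·R4.
R3 ← R3 − 2095/1609·R4.
R5 ← R5 + 73331/24135·R4.
Rank is 4 with 5 unknowns, leaving r free.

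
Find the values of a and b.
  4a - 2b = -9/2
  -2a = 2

a = -1, b = 1/4

Row-reduce the augmented matrix:
R1 ← R1 / (4).
R2 ← R2 + 2·R1.
R2 ← R2 / (-1).
R1 ← R1 + 1/2·R2.
Reading off the reduced rows gives a = -1, b = 1/4.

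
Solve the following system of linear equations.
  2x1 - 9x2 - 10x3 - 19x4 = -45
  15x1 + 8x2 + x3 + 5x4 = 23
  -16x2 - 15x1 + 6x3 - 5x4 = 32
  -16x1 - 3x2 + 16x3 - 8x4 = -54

Row-reduce the augmented matrix:
R1 ← R1 / (2).
R2 ← R2 − 15·R1.
R3 ← R3 + 15·R1.
R4 ← R4 + 16·R1.
R2 ← R2 / (151/2).
R1 ← R1 + 9/2·R2.
R3 ← R3 + 167/2·R2.
R4 ← R4 + 75·R2.
R3 ← R3 / (2273/151).
R1 ← R1 + 71/151·R3.
R2 ← R2 − 152/151·R3.
R4 ← R4 − 1736/151·R3.
R4 ← R4 / (-57765/2273).
R1 ← R1 + 501/2273·R4.
R2 ← R2 − 2065/2273·R4.
R3 ← R3 − 2360/2273·R4.
Reading off the reduced rows gives x1 = 3, x2 = -6, x3 = 1, x4 = 5.

x1 = 3, x2 = -6, x3 = 1, x4 = 5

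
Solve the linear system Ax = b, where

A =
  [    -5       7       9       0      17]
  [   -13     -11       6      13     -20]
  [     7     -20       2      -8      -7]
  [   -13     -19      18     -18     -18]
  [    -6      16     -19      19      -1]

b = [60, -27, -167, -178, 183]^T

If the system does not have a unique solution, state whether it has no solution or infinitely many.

Row-reduce the augmented matrix:
R1 ← R1 / (-5).
R2 ← R2 + 13·R1.
R3 ← R3 − 7·R1.
R4 ← R4 + 13·R1.
R5 ← R5 + 6·R1.
R2 ← R2 / (-146/5).
R1 ← R1 + 7/5·R2.
R3 ← R3 + 51/5·R2.
R4 ← R4 + 186/5·R2.
R5 ← R5 − 38/5·R2.
R3 ← R3 / (3019/146).
R1 ← R1 + 141/146·R3.
R2 ← R2 − 87/146·R3.
R4 ← R4 − 1224/73·R3.
R5 ← R5 + 2506/73·R3.
R4 ← R4 / (-73641/3019).
R1 ← R1 + 3650/3019·R4.
R2 ← R2 + 253/3019·R4.
R3 ← R3 + 1831/3019·R4.
R5 ← R5 − 4720/3019·R4.
R5 ← R5 / (1931492/73641).
R1 ← R1 − 155801/73641·R5.
R2 ← R2 − 81757/73641·R5.
R3 ← R3 − 162067/73641·R5.
R4 ← R4 − 36886/73641·R5.
Reading off the reduced rows gives x_1 = -2, x_2 = 6, x_3 = -1, x_4 = 3, x_5 = 1.

x_1 = -2, x_2 = 6, x_3 = -1, x_4 = 3, x_5 = 1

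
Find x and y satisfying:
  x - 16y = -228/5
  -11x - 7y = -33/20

x = -8/5, y = 11/4

From equation 1: x = -228/5 + 16·y.
Substitute into equation 2 and solve: y = 11/4.
Then x = -8/5.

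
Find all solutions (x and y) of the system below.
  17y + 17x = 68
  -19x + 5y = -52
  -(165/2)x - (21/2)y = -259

Row-reduce:
R1 ← R1 / (17).
R2 ← R2 + 19·R1.
R3 ← R3 + 165/2·R1.
R2 ← R2 / (24).
R1 ← R1 − 1·R2.
R3 ← R3 − 72·R2.
Row 3 reduces to 0 = -1, a contradiction. The system is inconsistent.

no solution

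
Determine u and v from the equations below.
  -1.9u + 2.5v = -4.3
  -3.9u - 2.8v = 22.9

Row-reduce the augmented matrix:
R1 ← R1 / (-19/10).
R2 ← R2 + 39/10·R1.
R2 ← R2 / (-1507/190).
R1 ← R1 + 25/19·R2.
Reading off the reduced rows gives u = -3, v = -4.

u = -3, v = -4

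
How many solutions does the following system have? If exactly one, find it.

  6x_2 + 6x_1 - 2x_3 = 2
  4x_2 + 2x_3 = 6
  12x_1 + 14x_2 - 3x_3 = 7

infinitely many solutions

Row-reduce:
R1 ← R1 / (6).
R3 ← R3 − 12·R1.
R2 ← R2 / (4).
R1 ← R1 − 1·R2.
R3 ← R3 − 2·R2.
Rank is 2 with 3 unknowns, leaving x_3 free.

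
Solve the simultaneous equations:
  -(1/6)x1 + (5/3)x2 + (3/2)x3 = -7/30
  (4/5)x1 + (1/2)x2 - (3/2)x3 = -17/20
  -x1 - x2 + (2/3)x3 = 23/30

x1 = 0, x2 = -1/2, x3 = 2/5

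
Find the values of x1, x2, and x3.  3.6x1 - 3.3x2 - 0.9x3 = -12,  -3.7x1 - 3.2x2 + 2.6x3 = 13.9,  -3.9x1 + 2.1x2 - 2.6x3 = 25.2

x1 = -5, x2 = -1, x3 = -3

Row-reduce the augmented matrix:
R1 ← R1 / (18/5).
R2 ← R2 + 37/10·R1.
R3 ← R3 + 39/10·R1.
R2 ← R2 / (-791/120).
R1 ← R1 + 11/12·R2.
R3 ← R3 + 59/40·R2.
R3 ← R3 / (-31243/7910).
R1 ← R1 + 382/791·R3.
R2 ← R2 + 201/791·R3.
Reading off the reduced rows gives x1 = -5, x2 = -1, x3 = -3.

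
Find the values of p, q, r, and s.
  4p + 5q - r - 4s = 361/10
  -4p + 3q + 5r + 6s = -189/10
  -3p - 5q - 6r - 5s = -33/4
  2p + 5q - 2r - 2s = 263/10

p = 11/4, q = 3, r = -1/2, s = -12/5

Row-reduce the augmented matrix:
R1 ← R1 / (4).
R2 ← R2 + 4·R1.
R3 ← R3 + 3·R1.
R4 ← R4 − 2·R1.
R2 ← R2 / (8).
R1 ← R1 − 5/4·R2.
R3 ← R3 + 5/4·R2.
R4 ← R4 − 5/2·R2.
R3 ← R3 / (-49/8).
R1 ← R1 + 7/8·R3.
R2 ← R2 − 1/2·R3.
R4 ← R4 + 11/4·R3.
R4 ← R4 / (277/98).
R1 ← R1 + 3/14·R4.
R2 ← R2 + 37/98·R4.
R3 ← R3 − 123/98·R4.
Reading off the reduced rows gives p = 11/4, q = 3, r = -1/2, s = -12/5.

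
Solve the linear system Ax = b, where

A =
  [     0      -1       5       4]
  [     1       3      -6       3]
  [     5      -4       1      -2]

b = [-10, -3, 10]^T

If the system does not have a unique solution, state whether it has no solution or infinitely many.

infinitely many solutions

Row-reduce:
Swap R1 and R2.
R3 ← R3 − 5·R1.
R2 ← R2 / (-1).
R1 ← R1 − 3·R2.
R3 ← R3 + 19·R2.
R3 ← R3 / (-64).
R1 ← R1 − 9·R3.
R2 ← R2 + 5·R3.
Rank is 3 with 4 unknowns, leaving x_4 free.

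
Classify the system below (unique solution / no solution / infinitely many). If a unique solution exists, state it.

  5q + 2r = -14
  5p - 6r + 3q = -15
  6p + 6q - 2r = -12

p = 3, q = -4, r = 3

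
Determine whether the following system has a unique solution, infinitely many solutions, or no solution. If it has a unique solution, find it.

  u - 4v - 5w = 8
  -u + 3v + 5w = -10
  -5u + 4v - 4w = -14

Row-reduce the augmented matrix:
R2 ← R2 + 1·R1.
R3 ← R3 + 5·R1.
R2 ← R2 / (-1).
R1 ← R1 + 4·R2.
R3 ← R3 + 16·R2.
R3 ← R3 / (-29).
R1 ← R1 + 5·R3.
Reading off the reduced rows gives u = 6, v = 2, w = -2.

u = 6, v = 2, w = -2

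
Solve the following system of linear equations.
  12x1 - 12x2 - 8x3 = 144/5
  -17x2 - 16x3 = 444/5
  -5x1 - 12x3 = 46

x1 = -2, x2 = -12/5, x3 = -3

Row-reduce the augmented matrix:
R1 ← R1 / (12).
R3 ← R3 + 5·R1.
R2 ← R2 / (-17).
R1 ← R1 + 1·R2.
R3 ← R3 + 5·R2.
R3 ← R3 / (-542/51).
R1 ← R1 − 14/51·R3.
R2 ← R2 − 16/17·R3.
Reading off the reduced rows gives x1 = -2, x2 = -12/5, x3 = -3.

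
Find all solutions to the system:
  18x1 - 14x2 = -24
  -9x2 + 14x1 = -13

Row-reduce the augmented matrix:
R1 ← R1 / (18).
R2 ← R2 − 14·R1.
R2 ← R2 / (17/9).
R1 ← R1 + 7/9·R2.
Reading off the reduced rows gives x1 = 1, x2 = 3.

x1 = 1, x2 = 3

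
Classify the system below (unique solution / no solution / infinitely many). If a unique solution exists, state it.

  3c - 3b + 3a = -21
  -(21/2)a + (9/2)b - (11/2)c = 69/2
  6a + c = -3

infinitely many solutions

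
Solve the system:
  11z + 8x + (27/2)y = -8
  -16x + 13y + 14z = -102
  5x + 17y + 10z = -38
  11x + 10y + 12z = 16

no solution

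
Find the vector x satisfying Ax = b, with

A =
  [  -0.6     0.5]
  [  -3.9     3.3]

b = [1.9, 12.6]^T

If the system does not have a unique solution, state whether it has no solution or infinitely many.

Row-reduce the augmented matrix:
R1 ← R1 / (-3/5).
R2 ← R2 + 39/10·R1.
R2 ← R2 / (1/20).
R1 ← R1 + 5/6·R2.
Reading off the reduced rows gives x_1 = 1, x_2 = 5.

x_1 = 1, x_2 = 5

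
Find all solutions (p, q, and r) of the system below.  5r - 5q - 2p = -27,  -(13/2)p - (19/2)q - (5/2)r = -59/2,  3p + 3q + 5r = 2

Row-reduce:
R1 ← R1 / (-2).
R2 ← R2 + 13/2·R1.
R3 ← R3 − 3·R1.
R2 ← R2 / (27/4).
R1 ← R1 − 5/2·R2.
R3 ← R3 + 9/2·R2.
Row 3 reduces to 0 = 1/3, a contradiction. The system is inconsistent.

no solution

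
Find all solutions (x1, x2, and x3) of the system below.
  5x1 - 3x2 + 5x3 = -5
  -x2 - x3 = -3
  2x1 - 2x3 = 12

Row-reduce the augmented matrix:
R1 ← R1 / (5).
R3 ← R3 − 2·R1.
R2 ← R2 / (-1).
R1 ← R1 + 3/5·R2.
R3 ← R3 − 6/5·R2.
R3 ← R3 / (-26/5).
R1 ← R1 − 8/5·R3.
R2 ← R2 − 1·R3.
Reading off the reduced rows gives x1 = 4, x2 = 5, x3 = -2.

x1 = 4, x2 = 5, x3 = -2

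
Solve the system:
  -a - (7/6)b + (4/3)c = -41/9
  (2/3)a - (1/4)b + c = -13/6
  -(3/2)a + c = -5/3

a = 0, b = 2, c = -5/3

Row-reduce the augmented matrix:
R1 ← R1 / (-1).
R2 ← R2 − 2/3·R1.
R3 ← R3 + 3/2·R1.
R2 ← R2 / (-37/36).
R1 ← R1 − 7/6·R2.
R3 ← R3 − 7/4·R2.
R3 ← R3 / (82/37).
R1 ← R1 − 30/37·R3.
R2 ← R2 + 68/37·R3.
Reading off the reduced rows gives a = 0, b = 2, c = -5/3.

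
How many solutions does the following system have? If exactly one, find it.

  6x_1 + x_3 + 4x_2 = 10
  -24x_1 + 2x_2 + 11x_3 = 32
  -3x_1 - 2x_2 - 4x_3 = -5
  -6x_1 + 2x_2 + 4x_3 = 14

x_1 = -1, x_2 = 4, x_3 = 0

Row-reduce the augmented matrix:
R1 ← R1 / (6).
R2 ← R2 + 24·R1.
R3 ← R3 + 3·R1.
R4 ← R4 + 6·R1.
R2 ← R2 / (18).
R1 ← R1 − 2/3·R2.
R4 ← R4 − 6·R2.
R3 ← R3 / (-7/2).
R1 ← R1 + 7/18·R3.
R2 ← R2 − 5/6·R3.
R4 reduces to 0 = 0, so the extra equation is consistent.
Reading off the reduced rows gives x_1 = -1, x_2 = 4, x_3 = 0.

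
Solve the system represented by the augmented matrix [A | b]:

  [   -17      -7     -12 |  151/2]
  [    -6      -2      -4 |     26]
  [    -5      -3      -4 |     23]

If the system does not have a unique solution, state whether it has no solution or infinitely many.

Row-reduce:
R1 ← R1 / (-17).
R2 ← R2 + 6·R1.
R3 ← R3 + 5·R1.
R2 ← R2 / (8/17).
R1 ← R1 − 7/17·R2.
R3 ← R3 + 16/17·R2.
Row 3 reduces to 0 = -1/2, a contradiction. The system is inconsistent.

no solution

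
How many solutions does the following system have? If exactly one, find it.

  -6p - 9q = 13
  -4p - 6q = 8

no solution

Row-reduce:
R1 ← R1 / (-6).
R2 ← R2 + 4·R1.
Row 2 reduces to 0 = -2/3, a contradiction. The system is inconsistent.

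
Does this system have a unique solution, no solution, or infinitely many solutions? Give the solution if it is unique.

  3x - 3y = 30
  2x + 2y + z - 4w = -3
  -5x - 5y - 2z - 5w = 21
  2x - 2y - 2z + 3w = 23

Row-reduce the augmented matrix:
R1 ← R1 / (3).
R2 ← R2 − 2·R1.
R3 ← R3 + 5·R1.
R4 ← R4 − 2·R1.
R2 ← R2 / (4).
R1 ← R1 + 1·R2.
R3 ← R3 + 10·R2.
R3 ← R3 / (1/2).
R1 ← R1 − 1/4·R3.
R2 ← R2 − 1/4·R3.
R4 ← R4 + 2·R3.
R4 ← R4 / (-57).
R1 ← R1 − 13/2·R4.
R2 ← R2 − 13/2·R4.
R3 ← R3 + 30·R4.
Reading off the reduced rows gives x = 4, y = -6, z = -3, w = -1.

x = 4, y = -6, z = -3, w = -1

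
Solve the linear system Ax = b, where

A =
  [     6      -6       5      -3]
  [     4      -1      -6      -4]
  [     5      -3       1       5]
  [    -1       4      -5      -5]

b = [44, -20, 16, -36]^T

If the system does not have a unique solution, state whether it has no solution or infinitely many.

Row-reduce the augmented matrix:
R1 ← R1 / (6).
R2 ← R2 − 4·R1.
R3 ← R3 − 5·R1.
R4 ← R4 + 1·R1.
R2 ← R2 / (3).
R1 ← R1 + 1·R2.
R3 ← R3 − 2·R2.
R4 ← R4 − 3·R2.
R3 ← R3 / (55/18).
R1 ← R1 + 41/18·R3.
R2 ← R2 + 28/9·R3.
R4 ← R4 − 31/6·R3.
R4 ← R4 / (-1014/55).
R1 ← R1 − 298/55·R4.
R2 ← R2 − 458/55·R4.
R3 ← R3 − 159/55·R4.
Reading off the reduced rows gives x_1 = 0, x_2 = -4, x_3 = 4, x_4 = 0.

x_1 = 0, x_2 = -4, x_3 = 4, x_4 = 0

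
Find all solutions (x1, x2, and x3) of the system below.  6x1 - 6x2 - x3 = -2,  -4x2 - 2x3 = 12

infinitely many solutions

Row-reduce:
R1 ← R1 / (6).
R2 ← R2 / (-4).
R1 ← R1 + 1·R2.
Rank is 2 with 3 unknowns, leaving x3 free.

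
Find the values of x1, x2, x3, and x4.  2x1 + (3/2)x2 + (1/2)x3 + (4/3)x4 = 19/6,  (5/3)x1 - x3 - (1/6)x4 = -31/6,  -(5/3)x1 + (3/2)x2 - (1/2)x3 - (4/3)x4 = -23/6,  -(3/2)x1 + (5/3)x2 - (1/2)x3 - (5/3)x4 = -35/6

x1 = -2, x2 = 0, x3 = 1, x4 = 5

Row-reduce the augmented matrix:
R1 ← R1 / (2).
R2 ← R2 − 5/3·R1.
R3 ← R3 + 5/3·R1.
R4 ← R4 + 3/2·R1.
R2 ← R2 / (-5/4).
R1 ← R1 − 3/4·R2.
R3 ← R3 − 11/4·R2.
R4 ← R4 − 67/24·R2.
R3 ← R3 / (-16/5).
R1 ← R1 + 3/5·R3.
R2 ← R2 − 17/15·R3.
R4 ← R4 + 148/45·R3.
R4 ← R4 / (-29/72).
R1 ← R1 − 15/32·R4.
R2 ← R2 + 5/96·R4.
R3 ← R3 − 91/96·R4.
Reading off the reduced rows gives x1 = -2, x2 = 0, x3 = 1, x4 = 5.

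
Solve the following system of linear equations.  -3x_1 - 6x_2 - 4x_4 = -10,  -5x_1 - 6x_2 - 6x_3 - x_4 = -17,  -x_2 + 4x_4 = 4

infinitely many solutions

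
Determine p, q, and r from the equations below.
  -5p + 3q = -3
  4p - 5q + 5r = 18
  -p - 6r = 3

p = -3, q = -6, r = 0

Row-reduce the augmented matrix:
R1 ← R1 / (-5).
R2 ← R2 − 4·R1.
R3 ← R3 + 1·R1.
R2 ← R2 / (-13/5).
R1 ← R1 + 3/5·R2.
R3 ← R3 + 3/5·R2.
R3 ← R3 / (-93/13).
R1 ← R1 + 15/13·R3.
R2 ← R2 + 25/13·R3.
Reading off the reduced rows gives p = -3, q = -6, r = 0.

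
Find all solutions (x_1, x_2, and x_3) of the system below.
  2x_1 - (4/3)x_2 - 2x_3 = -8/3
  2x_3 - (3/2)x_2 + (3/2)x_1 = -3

infinitely many solutions

Row-reduce:
R1 ← R1 / (2).
R2 ← R2 − 3/2·R1.
R2 ← R2 / (-1/2).
R1 ← R1 + 2/3·R2.
Rank is 2 with 3 unknowns, leaving x_3 free.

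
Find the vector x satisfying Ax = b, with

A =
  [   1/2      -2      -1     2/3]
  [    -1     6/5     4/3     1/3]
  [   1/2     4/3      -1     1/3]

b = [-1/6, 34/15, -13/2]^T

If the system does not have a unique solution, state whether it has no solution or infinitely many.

Row-reduce:
R1 ← R1 / (1/2).
R2 ← R2 + 1·R1.
R3 ← R3 − 1/2·R1.
R2 ← R2 / (-14/5).
R1 ← R1 + 4·R2.
R3 ← R3 − 10/3·R2.
R3 ← R3 / (-50/63).
R1 ← R1 + 22/21·R3.
R2 ← R2 − 5/21·R3.
Rank is 3 with 4 unknowns, leaving x_4 free.

infinitely many solutions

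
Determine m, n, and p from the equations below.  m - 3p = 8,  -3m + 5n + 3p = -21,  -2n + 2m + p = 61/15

m = 1, n = -11/5, p = -7/3

Row-reduce the augmented matrix:
R2 ← R2 + 3·R1.
R3 ← R3 − 2·R1.
R2 ← R2 / (5).
R3 ← R3 + 2·R2.
R3 ← R3 / (23/5).
R1 ← R1 + 3·R3.
R2 ← R2 + 6/5·R3.
Reading off the reduced rows gives m = 1, n = -11/5, p = -7/3.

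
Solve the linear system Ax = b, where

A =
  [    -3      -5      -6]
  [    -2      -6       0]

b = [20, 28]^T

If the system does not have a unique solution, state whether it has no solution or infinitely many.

infinitely many solutions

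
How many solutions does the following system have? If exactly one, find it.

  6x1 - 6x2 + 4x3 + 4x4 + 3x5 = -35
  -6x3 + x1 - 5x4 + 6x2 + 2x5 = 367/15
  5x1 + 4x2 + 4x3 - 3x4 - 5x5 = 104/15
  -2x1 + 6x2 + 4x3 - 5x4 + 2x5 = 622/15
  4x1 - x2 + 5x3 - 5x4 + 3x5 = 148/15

Row-reduce the augmented matrix:
R1 ← R1 / (6).
R2 ← R2 − 1·R1.
R3 ← R3 − 5·R1.
R4 ← R4 + 2·R1.
R5 ← R5 − 4·R1.
R2 ← R2 / (7).
R1 ← R1 + 1·R2.
R3 ← R3 − 9·R2.
R4 ← R4 − 4·R2.
R5 ← R5 − 3·R2.
R3 ← R3 / (194/21).
R1 ← R1 + 2/7·R3.
R2 ← R2 + 20/21·R3.
R4 ← R4 − 64/7·R3.
R5 ← R5 − 109/21·R3.
R4 ← R4 / (-133/97).
R1 ← R1 + 11/97·R4.
R2 ← R2 + 69/97·R4.
R3 ← R3 − 10/97·R4.
R5 ← R5 + 560/97·R4.
R5 ← R5 / (-1621/38).
R1 ← R1 + 10/19·R5.
R2 ← R2 + 255/38·R5.
R3 ← R3 + 3/19·R5.
R4 ← R4 + 159/19·R5.
Reading off the reduced rows gives x1 = -7/3, x2 = 14/5, x3 = 1, x4 = -14/5, x5 = 1.

x1 = -7/3, x2 = 14/5, x3 = 1, x4 = -14/5, x5 = 1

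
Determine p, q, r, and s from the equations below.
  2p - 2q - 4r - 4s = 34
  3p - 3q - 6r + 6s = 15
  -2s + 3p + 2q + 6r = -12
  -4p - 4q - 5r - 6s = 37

p = 2, q = -3, r = -3, s = -3

Row-reduce the augmented matrix:
R1 ← R1 / (2).
R2 ← R2 − 3·R1.
R3 ← R3 − 3·R1.
R4 ← R4 + 4·R1.
Swap R2 and R3.
R2 ← R2 / (5).
R1 ← R1 + 1·R2.
R4 ← R4 + 8·R2.
Swap R3 and R4.
R3 ← R3 / (31/5).
R1 ← R1 − 2/5·R3.
R2 ← R2 − 12/5·R3.
R4 ← R4 / (12).
R1 ← R1 + 22/31·R4.
R2 ← R2 − 116/31·R4.
R3 ← R3 + 38/31·R4.
Reading off the reduced rows gives p = 2, q = -3, r = -3, s = -3.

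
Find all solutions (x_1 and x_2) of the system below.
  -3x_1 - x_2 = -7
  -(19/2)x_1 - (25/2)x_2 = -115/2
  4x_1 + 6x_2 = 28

Row-reduce:
R1 ← R1 / (-3).
R2 ← R2 + 19/2·R1.
R3 ← R3 − 4·R1.
R2 ← R2 / (-28/3).
R1 ← R1 − 1/3·R2.
R3 ← R3 − 14/3·R2.
Row 3 reduces to 0 = 1, a contradiction. The system is inconsistent.

no solution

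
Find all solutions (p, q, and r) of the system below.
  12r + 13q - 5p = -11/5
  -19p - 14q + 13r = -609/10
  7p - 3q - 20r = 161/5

Row-reduce the augmented matrix:
R1 ← R1 / (-5).
R2 ← R2 + 19·R1.
R3 ← R3 − 7·R1.
R2 ← R2 / (-317/5).
R1 ← R1 + 13/5·R2.
R3 ← R3 − 76/5·R2.
R3 ← R3 / (-3492/317).
R1 ← R1 + 337/317·R3.
R2 ← R2 − 163/317·R3.
Reading off the reduced rows gives p = 1, q = 8/5, r = -3/2.

p = 1, q = 8/5, r = -3/2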